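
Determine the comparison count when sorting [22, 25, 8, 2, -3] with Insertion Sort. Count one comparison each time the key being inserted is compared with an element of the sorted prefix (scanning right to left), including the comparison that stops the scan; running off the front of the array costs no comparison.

Insert 25: 22 <= 25 (stop) = 1 comparison(s) -> [22, 25, 8, 2, -3]
Insert 8: 25 > 8 (shift), 22 > 8 (shift), reached front = 2 comparison(s) -> [8, 22, 25, 2, -3]
Insert 2: 25 > 2 (shift), 22 > 2 (shift), 8 > 2 (shift), reached front = 3 comparison(s) -> [2, 8, 22, 25, -3]
Insert -3: 25 > -3 (shift), 22 > -3 (shift), 8 > -3 (shift), 2 > -3 (shift), reached front = 4 comparison(s) -> [-3, 2, 8, 22, 25]
Total comparisons: 1 + 2 + 3 + 4 = 10


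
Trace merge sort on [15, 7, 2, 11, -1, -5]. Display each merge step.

Divide and conquer:
  Merge [7] + [2] -> [2, 7]
  Merge [15] + [2, 7] -> [2, 7, 15]
  Merge [-1] + [-5] -> [-5, -1]
  Merge [11] + [-5, -1] -> [-5, -1, 11]
  Merge [2, 7, 15] + [-5, -1, 11] -> [-5, -1, 2, 7, 11, 15]


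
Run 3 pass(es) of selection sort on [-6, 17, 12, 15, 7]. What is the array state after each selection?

Pass 1: Select minimum -6 at index 0, swap -> [-6, 17, 12, 15, 7]
Pass 2: Select minimum 7 at index 4, swap -> [-6, 7, 12, 15, 17]
Pass 3: Select minimum 12 at index 2, swap -> [-6, 7, 12, 15, 17]


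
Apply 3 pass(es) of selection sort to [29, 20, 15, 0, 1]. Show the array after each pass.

Pass 1: Select minimum 0 at index 3, swap -> [0, 20, 15, 29, 1]
Pass 2: Select minimum 1 at index 4, swap -> [0, 1, 15, 29, 20]
Pass 3: Select minimum 15 at index 2, swap -> [0, 1, 15, 29, 20]


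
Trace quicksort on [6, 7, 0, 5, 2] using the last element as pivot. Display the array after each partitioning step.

Partition 1: pivot=2 at index 1 -> [0, 2, 6, 5, 7]
Partition 2: pivot=7 at index 4 -> [0, 2, 6, 5, 7]
Partition 3: pivot=5 at index 2 -> [0, 2, 5, 6, 7]


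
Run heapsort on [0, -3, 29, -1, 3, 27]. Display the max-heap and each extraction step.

Build heap: [29, 3, 27, -1, -3, 0]
Extract 29: [27, 3, 0, -1, -3, 29]
Extract 27: [3, -1, 0, -3, 27, 29]
Extract 3: [0, -1, -3, 3, 27, 29]
Extract 0: [-1, -3, 0, 3, 27, 29]
Extract -1: [-3, -1, 0, 3, 27, 29]


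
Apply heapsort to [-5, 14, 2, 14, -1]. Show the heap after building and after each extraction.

Build heap: [14, 14, 2, -5, -1]
Extract 14: [14, -1, 2, -5, 14]
Extract 14: [2, -1, -5, 14, 14]
Extract 2: [-1, -5, 2, 14, 14]
Extract -1: [-5, -1, 2, 14, 14]


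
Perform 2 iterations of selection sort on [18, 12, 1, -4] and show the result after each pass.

Pass 1: Select minimum -4 at index 3, swap -> [-4, 12, 1, 18]
Pass 2: Select minimum 1 at index 2, swap -> [-4, 1, 12, 18]


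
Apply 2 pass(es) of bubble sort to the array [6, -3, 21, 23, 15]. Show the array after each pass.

After pass 1: [-3, 6, 21, 15, 23] (2 swaps)
After pass 2: [-3, 6, 15, 21, 23] (1 swaps)
Total swaps: 3


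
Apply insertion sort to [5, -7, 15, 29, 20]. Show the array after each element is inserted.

First element 5 is already 'sorted'
Insert -7: shifted 1 elements -> [-7, 5, 15, 29, 20]
Insert 15: shifted 0 elements -> [-7, 5, 15, 29, 20]
Insert 29: shifted 0 elements -> [-7, 5, 15, 29, 20]
Insert 20: shifted 1 elements -> [-7, 5, 15, 20, 29]


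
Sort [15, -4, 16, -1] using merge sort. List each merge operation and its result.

Divide and conquer:
  Merge [15] + [-4] -> [-4, 15]
  Merge [16] + [-1] -> [-1, 16]
  Merge [-4, 15] + [-1, 16] -> [-4, -1, 15, 16]


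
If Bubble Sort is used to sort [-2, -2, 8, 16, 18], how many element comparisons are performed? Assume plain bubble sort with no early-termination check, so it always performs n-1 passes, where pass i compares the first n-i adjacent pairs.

Pass 1: compare adjacent pairs (0,1)..(3,4) = 4 comparison(s), 0 swap(s) -> [-2, -2, 8, 16, 18]
Pass 2: compare adjacent pairs (0,1)..(2,3) = 3 comparison(s), 0 swap(s) -> [-2, -2, 8, 16, 18]
Pass 3: compare adjacent pairs (0,1)..(1,2) = 2 comparison(s), 0 swap(s) -> [-2, -2, 8, 16, 18]
Pass 4: compare adjacent pairs (0,1)..(0,1) = 1 comparison(s), 0 swap(s) -> [-2, -2, 8, 16, 18]
Total comparisons: 4 + 3 + 2 + 1 = 10


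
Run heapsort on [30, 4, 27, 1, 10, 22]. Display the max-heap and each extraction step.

Build heap: [30, 10, 27, 1, 4, 22]
Extract 30: [27, 10, 22, 1, 4, 30]
Extract 27: [22, 10, 4, 1, 27, 30]
Extract 22: [10, 1, 4, 22, 27, 30]
Extract 10: [4, 1, 10, 22, 27, 30]
Extract 4: [1, 4, 10, 22, 27, 30]


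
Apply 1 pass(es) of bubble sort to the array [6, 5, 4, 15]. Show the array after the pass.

After pass 1: [5, 4, 6, 15] (2 swaps)
Total swaps: 2


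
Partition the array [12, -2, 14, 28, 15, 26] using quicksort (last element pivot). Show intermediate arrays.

Partition 1: pivot=26 at index 4 -> [12, -2, 14, 15, 26, 28]
Partition 2: pivot=15 at index 3 -> [12, -2, 14, 15, 26, 28]
Partition 3: pivot=14 at index 2 -> [12, -2, 14, 15, 26, 28]
Partition 4: pivot=-2 at index 0 -> [-2, 12, 14, 15, 26, 28]


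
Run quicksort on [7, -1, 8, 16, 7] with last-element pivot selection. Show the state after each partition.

Partition 1: pivot=7 at index 2 -> [7, -1, 7, 16, 8]
Partition 2: pivot=-1 at index 0 -> [-1, 7, 7, 16, 8]
Partition 3: pivot=8 at index 3 -> [-1, 7, 7, 8, 16]


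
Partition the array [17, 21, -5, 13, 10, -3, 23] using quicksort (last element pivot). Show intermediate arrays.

Partition 1: pivot=23 at index 6 -> [17, 21, -5, 13, 10, -3, 23]
Partition 2: pivot=-3 at index 1 -> [-5, -3, 17, 13, 10, 21, 23]
Partition 3: pivot=21 at index 5 -> [-5, -3, 17, 13, 10, 21, 23]
Partition 4: pivot=10 at index 2 -> [-5, -3, 10, 13, 17, 21, 23]
Partition 5: pivot=17 at index 4 -> [-5, -3, 10, 13, 17, 21, 23]


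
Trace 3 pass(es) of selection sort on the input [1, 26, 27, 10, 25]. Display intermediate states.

Pass 1: Select minimum 1 at index 0, swap -> [1, 26, 27, 10, 25]
Pass 2: Select minimum 10 at index 3, swap -> [1, 10, 27, 26, 25]
Pass 3: Select minimum 25 at index 4, swap -> [1, 10, 25, 26, 27]


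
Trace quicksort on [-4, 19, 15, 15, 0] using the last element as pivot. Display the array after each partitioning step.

Partition 1: pivot=0 at index 1 -> [-4, 0, 15, 15, 19]
Partition 2: pivot=19 at index 4 -> [-4, 0, 15, 15, 19]
Partition 3: pivot=15 at index 3 -> [-4, 0, 15, 15, 19]


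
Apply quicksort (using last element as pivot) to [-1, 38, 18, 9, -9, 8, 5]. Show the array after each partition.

Partition 1: pivot=5 at index 2 -> [-1, -9, 5, 9, 38, 8, 18]
Partition 2: pivot=-9 at index 0 -> [-9, -1, 5, 9, 38, 8, 18]
Partition 3: pivot=18 at index 5 -> [-9, -1, 5, 9, 8, 18, 38]
Partition 4: pivot=8 at index 3 -> [-9, -1, 5, 8, 9, 18, 38]


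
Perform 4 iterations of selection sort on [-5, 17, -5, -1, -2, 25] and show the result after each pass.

Pass 1: Select minimum -5 at index 0, swap -> [-5, 17, -5, -1, -2, 25]
Pass 2: Select minimum -5 at index 2, swap -> [-5, -5, 17, -1, -2, 25]
Pass 3: Select minimum -2 at index 4, swap -> [-5, -5, -2, -1, 17, 25]
Pass 4: Select minimum -1 at index 3, swap -> [-5, -5, -2, -1, 17, 25]


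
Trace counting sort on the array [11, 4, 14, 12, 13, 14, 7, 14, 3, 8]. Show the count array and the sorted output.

Count array: [0, 0, 0, 1, 1, 0, 0, 1, 1, 0, 0, 1, 1, 1, 3]
(count[i] = number of elements equal to i)
Cumulative count: [0, 0, 0, 1, 2, 2, 2, 3, 4, 4, 4, 5, 6, 7, 10]
Sorted: [3, 4, 7, 8, 11, 12, 13, 14, 14, 14]


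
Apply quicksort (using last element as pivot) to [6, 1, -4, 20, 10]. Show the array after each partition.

Partition 1: pivot=10 at index 3 -> [6, 1, -4, 10, 20]
Partition 2: pivot=-4 at index 0 -> [-4, 1, 6, 10, 20]
Partition 3: pivot=6 at index 2 -> [-4, 1, 6, 10, 20]


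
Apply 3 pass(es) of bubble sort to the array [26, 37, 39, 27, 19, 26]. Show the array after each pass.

After pass 1: [26, 37, 27, 19, 26, 39] (3 swaps)
After pass 2: [26, 27, 19, 26, 37, 39] (3 swaps)
After pass 3: [26, 19, 26, 27, 37, 39] (2 swaps)
Total swaps: 8


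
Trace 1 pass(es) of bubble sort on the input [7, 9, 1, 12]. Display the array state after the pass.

After pass 1: [7, 1, 9, 12] (1 swaps)
Total swaps: 1


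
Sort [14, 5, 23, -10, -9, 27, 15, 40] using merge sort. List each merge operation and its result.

Divide and conquer:
  Merge [14] + [5] -> [5, 14]
  Merge [23] + [-10] -> [-10, 23]
  Merge [5, 14] + [-10, 23] -> [-10, 5, 14, 23]
  Merge [-9] + [27] -> [-9, 27]
  Merge [15] + [40] -> [15, 40]
  Merge [-9, 27] + [15, 40] -> [-9, 15, 27, 40]
  Merge [-10, 5, 14, 23] + [-9, 15, 27, 40] -> [-10, -9, 5, 14, 15, 23, 27, 40]


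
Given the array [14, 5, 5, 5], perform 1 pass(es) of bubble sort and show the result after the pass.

After pass 1: [5, 5, 5, 14] (3 swaps)
Total swaps: 3


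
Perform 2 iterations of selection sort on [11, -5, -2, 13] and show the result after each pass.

Pass 1: Select minimum -5 at index 1, swap -> [-5, 11, -2, 13]
Pass 2: Select minimum -2 at index 2, swap -> [-5, -2, 11, 13]


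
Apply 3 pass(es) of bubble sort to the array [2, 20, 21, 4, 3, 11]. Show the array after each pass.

After pass 1: [2, 20, 4, 3, 11, 21] (3 swaps)
After pass 2: [2, 4, 3, 11, 20, 21] (3 swaps)
After pass 3: [2, 3, 4, 11, 20, 21] (1 swaps)
Total swaps: 7


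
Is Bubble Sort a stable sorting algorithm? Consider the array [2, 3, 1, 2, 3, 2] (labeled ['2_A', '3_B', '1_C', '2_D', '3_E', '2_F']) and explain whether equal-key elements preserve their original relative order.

Trace Bubble Sort on the labeled array (the key is the number; the letter only tracks identity):
  After pass 1: [2_A, 1_C, 2_D, 3_B, 2_F, 3_E]
  After pass 2: [1_C, 2_A, 2_D, 2_F, 3_B, 3_E]
  After pass 3: [1_C, 2_A, 2_D, 2_F, 3_B, 3_E] (no swaps, done)
Final order: [1_C, 2_A, 2_D, 2_F, 3_B, 3_E]
Equal keys:
  value 2: originally 2_A, 2_D, 2_F; after sorting 2_A, 2_D, 2_F -> order preserved
  value 3: originally 3_B, 3_E; after sorting 3_B, 3_E -> order preserved
All equal keys kept their original relative order. Bubble Sort is stable: it only swaps adjacent elements when the left one is strictly greater, so equal keys never move past each other.
Answer: Stable


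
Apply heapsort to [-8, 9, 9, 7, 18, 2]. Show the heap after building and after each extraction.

Build heap: [18, 9, 9, 7, -8, 2]
Extract 18: [9, 7, 9, 2, -8, 18]
Extract 9: [9, 7, -8, 2, 9, 18]
Extract 9: [7, 2, -8, 9, 9, 18]
Extract 7: [2, -8, 7, 9, 9, 18]
Extract 2: [-8, 2, 7, 9, 9, 18]


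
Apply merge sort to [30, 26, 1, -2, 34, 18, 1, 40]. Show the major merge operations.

Divide and conquer:
  Merge [30] + [26] -> [26, 30]
  Merge [1] + [-2] -> [-2, 1]
  Merge [26, 30] + [-2, 1] -> [-2, 1, 26, 30]
  Merge [34] + [18] -> [18, 34]
  Merge [1] + [40] -> [1, 40]
  Merge [18, 34] + [1, 40] -> [1, 18, 34, 40]
  Merge [-2, 1, 26, 30] + [1, 18, 34, 40] -> [-2, 1, 1, 18, 26, 30, 34, 40]


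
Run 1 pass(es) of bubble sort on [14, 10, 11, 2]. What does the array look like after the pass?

After pass 1: [10, 11, 2, 14] (3 swaps)
Total swaps: 3


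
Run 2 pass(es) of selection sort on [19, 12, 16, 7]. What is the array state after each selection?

Pass 1: Select minimum 7 at index 3, swap -> [7, 12, 16, 19]
Pass 2: Select minimum 12 at index 1, swap -> [7, 12, 16, 19]


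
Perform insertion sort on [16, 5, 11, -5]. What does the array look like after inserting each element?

First element 16 is already 'sorted'
Insert 5: shifted 1 elements -> [5, 16, 11, -5]
Insert 11: shifted 1 elements -> [5, 11, 16, -5]
Insert -5: shifted 3 elements -> [-5, 5, 11, 16]


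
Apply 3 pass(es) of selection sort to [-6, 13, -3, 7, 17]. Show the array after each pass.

Pass 1: Select minimum -6 at index 0, swap -> [-6, 13, -3, 7, 17]
Pass 2: Select minimum -3 at index 2, swap -> [-6, -3, 13, 7, 17]
Pass 3: Select minimum 7 at index 3, swap -> [-6, -3, 7, 13, 17]


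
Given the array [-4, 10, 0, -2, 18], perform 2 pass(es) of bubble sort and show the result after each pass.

After pass 1: [-4, 0, -2, 10, 18] (2 swaps)
After pass 2: [-4, -2, 0, 10, 18] (1 swaps)
Total swaps: 3


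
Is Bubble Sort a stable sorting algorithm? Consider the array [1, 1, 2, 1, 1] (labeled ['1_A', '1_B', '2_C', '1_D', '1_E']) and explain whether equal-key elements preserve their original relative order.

Trace Bubble Sort on the labeled array (the key is the number; the letter only tracks identity):
  After pass 1: [1_A, 1_B, 1_D, 1_E, 2_C]
  After pass 2: [1_A, 1_B, 1_D, 1_E, 2_C] (no swaps, done)
Final order: [1_A, 1_B, 1_D, 1_E, 2_C]
Equal keys:
  value 1: originally 1_A, 1_B, 1_D, 1_E; after sorting 1_A, 1_B, 1_D, 1_E -> order preserved
All equal keys kept their original relative order. Bubble Sort is stable: it only swaps adjacent elements when the left one is strictly greater, so equal keys never move past each other.
Answer: Stable


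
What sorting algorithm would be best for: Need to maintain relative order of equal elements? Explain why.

Best choice: Merge sort or Insertion sort
Reason: Both are stable; quicksort and heapsort are not stable


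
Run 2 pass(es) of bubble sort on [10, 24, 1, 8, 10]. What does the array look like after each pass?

After pass 1: [10, 1, 8, 10, 24] (3 swaps)
After pass 2: [1, 8, 10, 10, 24] (2 swaps)
Total swaps: 5


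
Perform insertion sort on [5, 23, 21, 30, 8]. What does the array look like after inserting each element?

First element 5 is already 'sorted'
Insert 23: shifted 0 elements -> [5, 23, 21, 30, 8]
Insert 21: shifted 1 elements -> [5, 21, 23, 30, 8]
Insert 30: shifted 0 elements -> [5, 21, 23, 30, 8]
Insert 8: shifted 3 elements -> [5, 8, 21, 23, 30]


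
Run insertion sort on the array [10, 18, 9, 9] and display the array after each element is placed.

First element 10 is already 'sorted'
Insert 18: shifted 0 elements -> [10, 18, 9, 9]
Insert 9: shifted 2 elements -> [9, 10, 18, 9]
Insert 9: shifted 2 elements -> [9, 9, 10, 18]


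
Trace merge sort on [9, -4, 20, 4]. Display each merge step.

Divide and conquer:
  Merge [9] + [-4] -> [-4, 9]
  Merge [20] + [4] -> [4, 20]
  Merge [-4, 9] + [4, 20] -> [-4, 4, 9, 20]


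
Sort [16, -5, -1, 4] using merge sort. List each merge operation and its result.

Divide and conquer:
  Merge [16] + [-5] -> [-5, 16]
  Merge [-1] + [4] -> [-1, 4]
  Merge [-5, 16] + [-1, 4] -> [-5, -1, 4, 16]


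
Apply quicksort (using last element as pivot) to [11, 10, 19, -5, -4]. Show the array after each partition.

Partition 1: pivot=-4 at index 1 -> [-5, -4, 19, 11, 10]
Partition 2: pivot=10 at index 2 -> [-5, -4, 10, 11, 19]
Partition 3: pivot=19 at index 4 -> [-5, -4, 10, 11, 19]


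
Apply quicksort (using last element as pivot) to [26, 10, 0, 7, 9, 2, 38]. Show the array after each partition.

Partition 1: pivot=38 at index 6 -> [26, 10, 0, 7, 9, 2, 38]
Partition 2: pivot=2 at index 1 -> [0, 2, 26, 7, 9, 10, 38]
Partition 3: pivot=10 at index 4 -> [0, 2, 7, 9, 10, 26, 38]
Partition 4: pivot=9 at index 3 -> [0, 2, 7, 9, 10, 26, 38]


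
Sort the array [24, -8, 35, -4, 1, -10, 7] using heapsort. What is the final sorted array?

Build heap: [35, 1, 24, -4, -8, -10, 7]
Extract 35: [24, 1, 7, -4, -8, -10, 35]
Extract 24: [7, 1, -10, -4, -8, 24, 35]
Extract 7: [1, -4, -10, -8, 7, 24, 35]
Extract 1: [-4, -8, -10, 1, 7, 24, 35]
Extract -4: [-8, -10, -4, 1, 7, 24, 35]
Extract -8: [-10, -8, -4, 1, 7, 24, 35]


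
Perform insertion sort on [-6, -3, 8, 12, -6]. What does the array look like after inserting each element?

First element -6 is already 'sorted'
Insert -3: shifted 0 elements -> [-6, -3, 8, 12, -6]
Insert 8: shifted 0 elements -> [-6, -3, 8, 12, -6]
Insert 12: shifted 0 elements -> [-6, -3, 8, 12, -6]
Insert -6: shifted 3 elements -> [-6, -6, -3, 8, 12]


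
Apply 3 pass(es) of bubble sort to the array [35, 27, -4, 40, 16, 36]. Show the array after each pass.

After pass 1: [27, -4, 35, 16, 36, 40] (4 swaps)
After pass 2: [-4, 27, 16, 35, 36, 40] (2 swaps)
After pass 3: [-4, 16, 27, 35, 36, 40] (1 swaps)
Total swaps: 7


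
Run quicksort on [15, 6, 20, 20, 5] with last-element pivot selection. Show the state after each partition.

Partition 1: pivot=5 at index 0 -> [5, 6, 20, 20, 15]
Partition 2: pivot=15 at index 2 -> [5, 6, 15, 20, 20]
Partition 3: pivot=20 at index 4 -> [5, 6, 15, 20, 20]


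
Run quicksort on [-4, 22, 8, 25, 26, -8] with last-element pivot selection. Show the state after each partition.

Partition 1: pivot=-8 at index 0 -> [-8, 22, 8, 25, 26, -4]
Partition 2: pivot=-4 at index 1 -> [-8, -4, 8, 25, 26, 22]
Partition 3: pivot=22 at index 3 -> [-8, -4, 8, 22, 26, 25]
Partition 4: pivot=25 at index 4 -> [-8, -4, 8, 22, 25, 26]


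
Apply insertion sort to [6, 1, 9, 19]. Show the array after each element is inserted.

First element 6 is already 'sorted'
Insert 1: shifted 1 elements -> [1, 6, 9, 19]
Insert 9: shifted 0 elements -> [1, 6, 9, 19]
Insert 19: shifted 0 elements -> [1, 6, 9, 19]


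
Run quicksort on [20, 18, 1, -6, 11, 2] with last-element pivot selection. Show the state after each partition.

Partition 1: pivot=2 at index 2 -> [1, -6, 2, 18, 11, 20]
Partition 2: pivot=-6 at index 0 -> [-6, 1, 2, 18, 11, 20]
Partition 3: pivot=20 at index 5 -> [-6, 1, 2, 18, 11, 20]
Partition 4: pivot=11 at index 3 -> [-6, 1, 2, 11, 18, 20]


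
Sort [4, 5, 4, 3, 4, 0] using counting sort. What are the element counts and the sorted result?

Count array: [1, 0, 0, 1, 3, 1]
(count[i] = number of elements equal to i)
Cumulative count: [1, 1, 1, 2, 5, 6]
Sorted: [0, 3, 4, 4, 4, 5]


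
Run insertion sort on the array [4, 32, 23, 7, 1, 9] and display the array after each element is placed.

First element 4 is already 'sorted'
Insert 32: shifted 0 elements -> [4, 32, 23, 7, 1, 9]
Insert 23: shifted 1 elements -> [4, 23, 32, 7, 1, 9]
Insert 7: shifted 2 elements -> [4, 7, 23, 32, 1, 9]
Insert 1: shifted 4 elements -> [1, 4, 7, 23, 32, 9]
Insert 9: shifted 2 elements -> [1, 4, 7, 9, 23, 32]


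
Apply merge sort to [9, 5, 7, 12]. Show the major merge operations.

Divide and conquer:
  Merge [9] + [5] -> [5, 9]
  Merge [7] + [12] -> [7, 12]
  Merge [5, 9] + [7, 12] -> [5, 7, 9, 12]


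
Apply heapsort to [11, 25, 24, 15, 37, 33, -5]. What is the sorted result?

Build heap: [37, 25, 33, 15, 11, 24, -5]
Extract 37: [33, 25, 24, 15, 11, -5, 37]
Extract 33: [25, 15, 24, -5, 11, 33, 37]
Extract 25: [24, 15, 11, -5, 25, 33, 37]
Extract 24: [15, -5, 11, 24, 25, 33, 37]
Extract 15: [11, -5, 15, 24, 25, 33, 37]
Extract 11: [-5, 11, 15, 24, 25, 33, 37]


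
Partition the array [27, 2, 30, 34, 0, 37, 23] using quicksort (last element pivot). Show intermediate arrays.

Partition 1: pivot=23 at index 2 -> [2, 0, 23, 34, 27, 37, 30]
Partition 2: pivot=0 at index 0 -> [0, 2, 23, 34, 27, 37, 30]
Partition 3: pivot=30 at index 4 -> [0, 2, 23, 27, 30, 37, 34]
Partition 4: pivot=34 at index 5 -> [0, 2, 23, 27, 30, 34, 37]


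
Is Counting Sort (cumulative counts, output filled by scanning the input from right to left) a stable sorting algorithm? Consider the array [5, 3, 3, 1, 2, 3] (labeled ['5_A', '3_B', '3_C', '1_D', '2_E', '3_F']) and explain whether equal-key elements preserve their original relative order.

Trace Counting Sort on the labeled array (the key is the number; the letter only tracks identity):
  Counts for values 0..5: [0, 1, 1, 3, 0, 1]
  Cumulative counts: [0, 1, 2, 5, 5, 6]
  Scan right to left: place 3_F at output index 4
  Scan right to left: place 2_E at output index 1
  Scan right to left: place 1_D at output index 0
  Scan right to left: place 3_C at output index 3
  Scan right to left: place 3_B at output index 2
  Scan right to left: place 5_A at output index 5
  Output: [1_D, 2_E, 3_B, 3_C, 3_F, 5_A]
Equal keys:
  value 3: originally 3_B, 3_C, 3_F; after sorting 3_B, 3_C, 3_F -> order preserved
All equal keys kept their original relative order. Counting Sort is stable: scanning the input right to left with decreasing cumulative counts places later duplicates at later output positions.
Answer: Stable


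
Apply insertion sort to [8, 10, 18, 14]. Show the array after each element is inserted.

First element 8 is already 'sorted'
Insert 10: shifted 0 elements -> [8, 10, 18, 14]
Insert 18: shifted 0 elements -> [8, 10, 18, 14]
Insert 14: shifted 1 elements -> [8, 10, 14, 18]


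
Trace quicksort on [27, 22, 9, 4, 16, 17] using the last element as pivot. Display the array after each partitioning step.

Partition 1: pivot=17 at index 3 -> [9, 4, 16, 17, 27, 22]
Partition 2: pivot=16 at index 2 -> [9, 4, 16, 17, 27, 22]
Partition 3: pivot=4 at index 0 -> [4, 9, 16, 17, 27, 22]
Partition 4: pivot=22 at index 4 -> [4, 9, 16, 17, 22, 27]


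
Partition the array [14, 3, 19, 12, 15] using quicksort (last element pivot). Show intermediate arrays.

Partition 1: pivot=15 at index 3 -> [14, 3, 12, 15, 19]
Partition 2: pivot=12 at index 1 -> [3, 12, 14, 15, 19]


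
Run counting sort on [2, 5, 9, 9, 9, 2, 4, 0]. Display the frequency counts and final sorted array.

Count array: [1, 0, 2, 0, 1, 1, 0, 0, 0, 3]
(count[i] = number of elements equal to i)
Cumulative count: [1, 1, 3, 3, 4, 5, 5, 5, 5, 8]
Sorted: [0, 2, 2, 4, 5, 9, 9, 9]


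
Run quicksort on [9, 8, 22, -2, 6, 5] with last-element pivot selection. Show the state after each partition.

Partition 1: pivot=5 at index 1 -> [-2, 5, 22, 9, 6, 8]
Partition 2: pivot=8 at index 3 -> [-2, 5, 6, 8, 22, 9]
Partition 3: pivot=9 at index 4 -> [-2, 5, 6, 8, 9, 22]


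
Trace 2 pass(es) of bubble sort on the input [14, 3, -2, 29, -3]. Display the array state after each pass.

After pass 1: [3, -2, 14, -3, 29] (3 swaps)
After pass 2: [-2, 3, -3, 14, 29] (2 swaps)
Total swaps: 5


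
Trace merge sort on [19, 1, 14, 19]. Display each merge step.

Divide and conquer:
  Merge [19] + [1] -> [1, 19]
  Merge [14] + [19] -> [14, 19]
  Merge [1, 19] + [14, 19] -> [1, 14, 19, 19]


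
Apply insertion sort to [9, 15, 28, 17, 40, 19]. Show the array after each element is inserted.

First element 9 is already 'sorted'
Insert 15: shifted 0 elements -> [9, 15, 28, 17, 40, 19]
Insert 28: shifted 0 elements -> [9, 15, 28, 17, 40, 19]
Insert 17: shifted 1 elements -> [9, 15, 17, 28, 40, 19]
Insert 40: shifted 0 elements -> [9, 15, 17, 28, 40, 19]
Insert 19: shifted 2 elements -> [9, 15, 17, 19, 28, 40]


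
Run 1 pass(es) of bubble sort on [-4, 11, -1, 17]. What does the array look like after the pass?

After pass 1: [-4, -1, 11, 17] (1 swaps)
Total swaps: 1


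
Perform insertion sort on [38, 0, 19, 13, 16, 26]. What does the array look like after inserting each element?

First element 38 is already 'sorted'
Insert 0: shifted 1 elements -> [0, 38, 19, 13, 16, 26]
Insert 19: shifted 1 elements -> [0, 19, 38, 13, 16, 26]
Insert 13: shifted 2 elements -> [0, 13, 19, 38, 16, 26]
Insert 16: shifted 2 elements -> [0, 13, 16, 19, 38, 26]
Insert 26: shifted 1 elements -> [0, 13, 16, 19, 26, 38]


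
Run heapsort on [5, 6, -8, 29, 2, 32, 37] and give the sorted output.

Build heap: [37, 29, 32, 6, 2, 5, -8]
Extract 37: [32, 29, 5, 6, 2, -8, 37]
Extract 32: [29, 6, 5, -8, 2, 32, 37]
Extract 29: [6, 2, 5, -8, 29, 32, 37]
Extract 6: [5, 2, -8, 6, 29, 32, 37]
Extract 5: [2, -8, 5, 6, 29, 32, 37]
Extract 2: [-8, 2, 5, 6, 29, 32, 37]


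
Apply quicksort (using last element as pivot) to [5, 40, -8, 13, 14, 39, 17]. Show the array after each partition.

Partition 1: pivot=17 at index 4 -> [5, -8, 13, 14, 17, 39, 40]
Partition 2: pivot=14 at index 3 -> [5, -8, 13, 14, 17, 39, 40]
Partition 3: pivot=13 at index 2 -> [5, -8, 13, 14, 17, 39, 40]
Partition 4: pivot=-8 at index 0 -> [-8, 5, 13, 14, 17, 39, 40]
Partition 5: pivot=40 at index 6 -> [-8, 5, 13, 14, 17, 39, 40]


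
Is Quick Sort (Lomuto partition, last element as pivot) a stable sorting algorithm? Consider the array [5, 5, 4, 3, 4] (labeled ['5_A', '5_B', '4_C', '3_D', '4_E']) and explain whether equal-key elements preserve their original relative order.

Trace Quick Sort on the labeled array (the key is the number; the letter only tracks identity):
  Partition indices 0..4 around pivot 4_E -> [4_C, 3_D, 4_E, 5_B, 5_A]
  Partition indices 0..1 around pivot 3_D -> [3_D, 4_C, 4_E, 5_B, 5_A]
  Partition indices 3..4 around pivot 5_A -> [3_D, 4_C, 4_E, 5_B, 5_A]
Final order: [3_D, 4_C, 4_E, 5_B, 5_A]
Equal keys:
  value 4: originally 4_C, 4_E; after sorting 4_C, 4_E -> order preserved
  value 5: originally 5_A, 5_B; after sorting 5_B, 5_A -> order changed
Equal keys were reordered, so Quick Sort is not stable: partition swaps elements across long distances and can reorder equal keys. (One such input is enough; an unstable sort may happen to preserve order on other inputs, but it gives no guarantee.)
Answer: Not stable


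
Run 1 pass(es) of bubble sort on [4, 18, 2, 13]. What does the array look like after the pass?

After pass 1: [4, 2, 13, 18] (2 swaps)
Total swaps: 2


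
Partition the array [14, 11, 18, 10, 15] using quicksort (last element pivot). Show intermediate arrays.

Partition 1: pivot=15 at index 3 -> [14, 11, 10, 15, 18]
Partition 2: pivot=10 at index 0 -> [10, 11, 14, 15, 18]
Partition 3: pivot=14 at index 2 -> [10, 11, 14, 15, 18]


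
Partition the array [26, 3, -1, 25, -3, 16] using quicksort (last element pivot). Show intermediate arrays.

Partition 1: pivot=16 at index 3 -> [3, -1, -3, 16, 26, 25]
Partition 2: pivot=-3 at index 0 -> [-3, -1, 3, 16, 26, 25]
Partition 3: pivot=3 at index 2 -> [-3, -1, 3, 16, 26, 25]
Partition 4: pivot=25 at index 4 -> [-3, -1, 3, 16, 25, 26]


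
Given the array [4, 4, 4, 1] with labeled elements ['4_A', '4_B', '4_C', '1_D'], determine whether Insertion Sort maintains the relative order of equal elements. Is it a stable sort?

Trace Insertion Sort on the labeled array (the key is the number; the letter only tracks identity):
  Insert 4_B at index 1: [4_A, 4_B, 4_C, 1_D]
  Insert 4_C at index 2: [4_A, 4_B, 4_C, 1_D]
  Insert 1_D at index 0: [1_D, 4_A, 4_B, 4_C]
Final order: [1_D, 4_A, 4_B, 4_C]
Equal keys:
  value 4: originally 4_A, 4_B, 4_C; after sorting 4_A, 4_B, 4_C -> order preserved
All equal keys kept their original relative order. Insertion Sort is stable: elements are shifted only while they are strictly greater than the key, so a key is inserted after any equal elements already placed.
Answer: Stable


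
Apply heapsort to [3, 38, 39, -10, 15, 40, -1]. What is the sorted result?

Build heap: [40, 38, 39, -10, 15, 3, -1]
Extract 40: [39, 38, 3, -10, 15, -1, 40]
Extract 39: [38, 15, 3, -10, -1, 39, 40]
Extract 38: [15, -1, 3, -10, 38, 39, 40]
Extract 15: [3, -1, -10, 15, 38, 39, 40]
Extract 3: [-1, -10, 3, 15, 38, 39, 40]
Extract -1: [-10, -1, 3, 15, 38, 39, 40]


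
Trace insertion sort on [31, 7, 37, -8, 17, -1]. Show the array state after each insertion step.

First element 31 is already 'sorted'
Insert 7: shifted 1 elements -> [7, 31, 37, -8, 17, -1]
Insert 37: shifted 0 elements -> [7, 31, 37, -8, 17, -1]
Insert -8: shifted 3 elements -> [-8, 7, 31, 37, 17, -1]
Insert 17: shifted 2 elements -> [-8, 7, 17, 31, 37, -1]
Insert -1: shifted 4 elements -> [-8, -1, 7, 17, 31, 37]


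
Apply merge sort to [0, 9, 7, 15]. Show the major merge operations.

Divide and conquer:
  Merge [0] + [9] -> [0, 9]
  Merge [7] + [15] -> [7, 15]
  Merge [0, 9] + [7, 15] -> [0, 7, 9, 15]


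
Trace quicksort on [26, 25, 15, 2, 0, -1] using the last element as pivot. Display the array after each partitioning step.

Partition 1: pivot=-1 at index 0 -> [-1, 25, 15, 2, 0, 26]
Partition 2: pivot=26 at index 5 -> [-1, 25, 15, 2, 0, 26]
Partition 3: pivot=0 at index 1 -> [-1, 0, 15, 2, 25, 26]
Partition 4: pivot=25 at index 4 -> [-1, 0, 15, 2, 25, 26]
Partition 5: pivot=2 at index 2 -> [-1, 0, 2, 15, 25, 26]


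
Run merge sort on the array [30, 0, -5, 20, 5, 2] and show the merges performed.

Divide and conquer:
  Merge [0] + [-5] -> [-5, 0]
  Merge [30] + [-5, 0] -> [-5, 0, 30]
  Merge [5] + [2] -> [2, 5]
  Merge [20] + [2, 5] -> [2, 5, 20]
  Merge [-5, 0, 30] + [2, 5, 20] -> [-5, 0, 2, 5, 20, 30]


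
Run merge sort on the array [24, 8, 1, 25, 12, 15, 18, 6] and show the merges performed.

Divide and conquer:
  Merge [24] + [8] -> [8, 24]
  Merge [1] + [25] -> [1, 25]
  Merge [8, 24] + [1, 25] -> [1, 8, 24, 25]
  Merge [12] + [15] -> [12, 15]
  Merge [18] + [6] -> [6, 18]
  Merge [12, 15] + [6, 18] -> [6, 12, 15, 18]
  Merge [1, 8, 24, 25] + [6, 12, 15, 18] -> [1, 6, 8, 12, 15, 18, 24, 25]


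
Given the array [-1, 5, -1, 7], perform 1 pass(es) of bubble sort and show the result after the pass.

After pass 1: [-1, -1, 5, 7] (1 swaps)
Total swaps: 1


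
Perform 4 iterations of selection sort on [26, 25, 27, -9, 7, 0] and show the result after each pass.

Pass 1: Select minimum -9 at index 3, swap -> [-9, 25, 27, 26, 7, 0]
Pass 2: Select minimum 0 at index 5, swap -> [-9, 0, 27, 26, 7, 25]
Pass 3: Select minimum 7 at index 4, swap -> [-9, 0, 7, 26, 27, 25]
Pass 4: Select minimum 25 at index 5, swap -> [-9, 0, 7, 25, 27, 26]


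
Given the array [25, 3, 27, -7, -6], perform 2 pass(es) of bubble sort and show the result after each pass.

After pass 1: [3, 25, -7, -6, 27] (3 swaps)
After pass 2: [3, -7, -6, 25, 27] (2 swaps)
Total swaps: 5


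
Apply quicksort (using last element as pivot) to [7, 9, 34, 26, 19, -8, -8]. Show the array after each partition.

Partition 1: pivot=-8 at index 1 -> [-8, -8, 34, 26, 19, 7, 9]
Partition 2: pivot=9 at index 3 -> [-8, -8, 7, 9, 19, 34, 26]
Partition 3: pivot=26 at index 5 -> [-8, -8, 7, 9, 19, 26, 34]


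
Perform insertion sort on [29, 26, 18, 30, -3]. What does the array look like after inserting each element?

First element 29 is already 'sorted'
Insert 26: shifted 1 elements -> [26, 29, 18, 30, -3]
Insert 18: shifted 2 elements -> [18, 26, 29, 30, -3]
Insert 30: shifted 0 elements -> [18, 26, 29, 30, -3]
Insert -3: shifted 4 elements -> [-3, 18, 26, 29, 30]


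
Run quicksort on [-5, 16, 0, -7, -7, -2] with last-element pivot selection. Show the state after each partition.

Partition 1: pivot=-2 at index 3 -> [-5, -7, -7, -2, 0, 16]
Partition 2: pivot=-7 at index 1 -> [-7, -7, -5, -2, 0, 16]
Partition 3: pivot=16 at index 5 -> [-7, -7, -5, -2, 0, 16]


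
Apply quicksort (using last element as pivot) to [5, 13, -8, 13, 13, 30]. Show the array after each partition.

Partition 1: pivot=30 at index 5 -> [5, 13, -8, 13, 13, 30]
Partition 2: pivot=13 at index 4 -> [5, 13, -8, 13, 13, 30]
Partition 3: pivot=13 at index 3 -> [5, 13, -8, 13, 13, 30]
Partition 4: pivot=-8 at index 0 -> [-8, 13, 5, 13, 13, 30]
Partition 5: pivot=5 at index 1 -> [-8, 5, 13, 13, 13, 30]


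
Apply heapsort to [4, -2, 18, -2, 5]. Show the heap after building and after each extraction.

Build heap: [18, 5, 4, -2, -2]
Extract 18: [5, -2, 4, -2, 18]
Extract 5: [4, -2, -2, 5, 18]
Extract 4: [-2, -2, 4, 5, 18]
Extract -2: [-2, -2, 4, 5, 18]


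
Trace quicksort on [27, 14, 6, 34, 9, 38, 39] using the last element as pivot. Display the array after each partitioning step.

Partition 1: pivot=39 at index 6 -> [27, 14, 6, 34, 9, 38, 39]
Partition 2: pivot=38 at index 5 -> [27, 14, 6, 34, 9, 38, 39]
Partition 3: pivot=9 at index 1 -> [6, 9, 27, 34, 14, 38, 39]
Partition 4: pivot=14 at index 2 -> [6, 9, 14, 34, 27, 38, 39]
Partition 5: pivot=27 at index 3 -> [6, 9, 14, 27, 34, 38, 39]


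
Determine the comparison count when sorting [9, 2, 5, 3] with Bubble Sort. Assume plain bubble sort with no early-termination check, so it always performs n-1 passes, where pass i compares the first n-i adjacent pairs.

Pass 1: compare adjacent pairs (0,1)..(2,3) = 3 comparison(s), 3 swap(s) -> [2, 5, 3, 9]
Pass 2: compare adjacent pairs (0,1)..(1,2) = 2 comparison(s), 1 swap(s) -> [2, 3, 5, 9]
Pass 3: compare adjacent pairs (0,1)..(0,1) = 1 comparison(s), 0 swap(s) -> [2, 3, 5, 9]
Total comparisons: 3 + 2 + 1 = 6


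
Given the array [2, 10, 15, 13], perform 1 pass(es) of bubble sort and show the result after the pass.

After pass 1: [2, 10, 13, 15] (1 swaps)
Total swaps: 1


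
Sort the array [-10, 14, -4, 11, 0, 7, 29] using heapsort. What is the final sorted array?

Build heap: [29, 14, 7, 11, 0, -10, -4]
Extract 29: [14, 11, 7, -4, 0, -10, 29]
Extract 14: [11, 0, 7, -4, -10, 14, 29]
Extract 11: [7, 0, -10, -4, 11, 14, 29]
Extract 7: [0, -4, -10, 7, 11, 14, 29]
Extract 0: [-4, -10, 0, 7, 11, 14, 29]
Extract -4: [-10, -4, 0, 7, 11, 14, 29]


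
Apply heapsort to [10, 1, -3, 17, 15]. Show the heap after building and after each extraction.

Build heap: [17, 15, -3, 1, 10]
Extract 17: [15, 10, -3, 1, 17]
Extract 15: [10, 1, -3, 15, 17]
Extract 10: [1, -3, 10, 15, 17]
Extract 1: [-3, 1, 10, 15, 17]


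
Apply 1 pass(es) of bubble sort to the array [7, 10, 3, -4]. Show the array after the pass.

After pass 1: [7, 3, -4, 10] (2 swaps)
Total swaps: 2


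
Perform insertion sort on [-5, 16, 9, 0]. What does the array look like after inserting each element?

First element -5 is already 'sorted'
Insert 16: shifted 0 elements -> [-5, 16, 9, 0]
Insert 9: shifted 1 elements -> [-5, 9, 16, 0]
Insert 0: shifted 2 elements -> [-5, 0, 9, 16]


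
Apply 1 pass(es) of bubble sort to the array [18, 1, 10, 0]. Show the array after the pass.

After pass 1: [1, 10, 0, 18] (3 swaps)
Total swaps: 3


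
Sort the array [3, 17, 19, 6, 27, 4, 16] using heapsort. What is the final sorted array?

Build heap: [27, 17, 19, 6, 3, 4, 16]
Extract 27: [19, 17, 16, 6, 3, 4, 27]
Extract 19: [17, 6, 16, 4, 3, 19, 27]
Extract 17: [16, 6, 3, 4, 17, 19, 27]
Extract 16: [6, 4, 3, 16, 17, 19, 27]
Extract 6: [4, 3, 6, 16, 17, 19, 27]
Extract 4: [3, 4, 6, 16, 17, 19, 27]


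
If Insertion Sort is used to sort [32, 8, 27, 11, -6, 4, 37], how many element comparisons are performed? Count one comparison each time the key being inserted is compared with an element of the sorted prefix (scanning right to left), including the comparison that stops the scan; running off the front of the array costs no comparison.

Insert 8: 32 > 8 (shift), reached front = 1 comparison(s) -> [8, 32, 27, 11, -6, 4, 37]
Insert 27: 32 > 27 (shift), 8 <= 27 (stop) = 2 comparison(s) -> [8, 27, 32, 11, -6, 4, 37]
Insert 11: 32 > 11 (shift), 27 > 11 (shift), 8 <= 11 (stop) = 3 comparison(s) -> [8, 11, 27, 32, -6, 4, 37]
Insert -6: 32 > -6 (shift), 27 > -6 (shift), 11 > -6 (shift), 8 > -6 (shift), reached front = 4 comparison(s) -> [-6, 8, 11, 27, 32, 4, 37]
Insert 4: 32 > 4 (shift), 27 > 4 (shift), 11 > 4 (shift), 8 > 4 (shift), -6 <= 4 (stop) = 5 comparison(s) -> [-6, 4, 8, 11, 27, 32, 37]
Insert 37: 32 <= 37 (stop) = 1 comparison(s) -> [-6, 4, 8, 11, 27, 32, 37]
Total comparisons: 1 + 2 + 3 + 4 + 5 + 1 = 16


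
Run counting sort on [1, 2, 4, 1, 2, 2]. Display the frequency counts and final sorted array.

Count array: [0, 2, 3, 0, 1]
(count[i] = number of elements equal to i)
Cumulative count: [0, 2, 5, 5, 6]
Sorted: [1, 1, 2, 2, 2, 4]


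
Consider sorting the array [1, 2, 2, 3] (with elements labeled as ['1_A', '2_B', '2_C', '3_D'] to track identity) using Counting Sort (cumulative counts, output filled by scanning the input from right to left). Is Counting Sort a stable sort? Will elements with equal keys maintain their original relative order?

Trace Counting Sort on the labeled array (the key is the number; the letter only tracks identity):
  Counts for values 0..3: [0, 1, 2, 1]
  Cumulative counts: [0, 1, 3, 4]
  Scan right to left: place 3_D at output index 3
  Scan right to left: place 2_C at output index 2
  Scan right to left: place 2_B at output index 1
  Scan right to left: place 1_A at output index 0
  Output: [1_A, 2_B, 2_C, 3_D]
Equal keys:
  value 2: originally 2_B, 2_C; after sorting 2_B, 2_C -> order preserved
All equal keys kept their original relative order. Counting Sort is stable: scanning the input right to left with decreasing cumulative counts places later duplicates at later output positions.
Answer: Stable


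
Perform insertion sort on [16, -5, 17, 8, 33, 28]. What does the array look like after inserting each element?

First element 16 is already 'sorted'
Insert -5: shifted 1 elements -> [-5, 16, 17, 8, 33, 28]
Insert 17: shifted 0 elements -> [-5, 16, 17, 8, 33, 28]
Insert 8: shifted 2 elements -> [-5, 8, 16, 17, 33, 28]
Insert 33: shifted 0 elements -> [-5, 8, 16, 17, 33, 28]
Insert 28: shifted 1 elements -> [-5, 8, 16, 17, 28, 33]


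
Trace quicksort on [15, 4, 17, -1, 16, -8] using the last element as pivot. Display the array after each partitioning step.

Partition 1: pivot=-8 at index 0 -> [-8, 4, 17, -1, 16, 15]
Partition 2: pivot=15 at index 3 -> [-8, 4, -1, 15, 16, 17]
Partition 3: pivot=-1 at index 1 -> [-8, -1, 4, 15, 16, 17]
Partition 4: pivot=17 at index 5 -> [-8, -1, 4, 15, 16, 17]


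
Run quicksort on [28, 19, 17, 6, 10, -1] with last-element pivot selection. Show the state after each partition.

Partition 1: pivot=-1 at index 0 -> [-1, 19, 17, 6, 10, 28]
Partition 2: pivot=28 at index 5 -> [-1, 19, 17, 6, 10, 28]
Partition 3: pivot=10 at index 2 -> [-1, 6, 10, 19, 17, 28]
Partition 4: pivot=17 at index 3 -> [-1, 6, 10, 17, 19, 28]


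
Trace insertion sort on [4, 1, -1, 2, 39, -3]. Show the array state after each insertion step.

First element 4 is already 'sorted'
Insert 1: shifted 1 elements -> [1, 4, -1, 2, 39, -3]
Insert -1: shifted 2 elements -> [-1, 1, 4, 2, 39, -3]
Insert 2: shifted 1 elements -> [-1, 1, 2, 4, 39, -3]
Insert 39: shifted 0 elements -> [-1, 1, 2, 4, 39, -3]
Insert -3: shifted 5 elements -> [-3, -1, 1, 2, 4, 39]


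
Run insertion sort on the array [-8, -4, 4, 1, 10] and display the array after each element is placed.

First element -8 is already 'sorted'
Insert -4: shifted 0 elements -> [-8, -4, 4, 1, 10]
Insert 4: shifted 0 elements -> [-8, -4, 4, 1, 10]
Insert 1: shifted 1 elements -> [-8, -4, 1, 4, 10]
Insert 10: shifted 0 elements -> [-8, -4, 1, 4, 10]


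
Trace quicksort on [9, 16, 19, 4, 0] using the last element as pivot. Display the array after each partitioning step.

Partition 1: pivot=0 at index 0 -> [0, 16, 19, 4, 9]
Partition 2: pivot=9 at index 2 -> [0, 4, 9, 16, 19]
Partition 3: pivot=19 at index 4 -> [0, 4, 9, 16, 19]


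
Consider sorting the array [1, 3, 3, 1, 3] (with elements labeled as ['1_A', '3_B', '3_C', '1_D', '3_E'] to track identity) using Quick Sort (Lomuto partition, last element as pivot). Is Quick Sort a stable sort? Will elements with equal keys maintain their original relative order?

Trace Quick Sort on the labeled array (the key is the number; the letter only tracks identity):
  Partition indices 0..4 around pivot 3_E -> [1_A, 3_B, 3_C, 1_D, 3_E]
  Partition indices 0..3 around pivot 1_D -> [1_A, 1_D, 3_C, 3_B, 3_E]
  Partition indices 2..3 around pivot 3_B -> [1_A, 1_D, 3_C, 3_B, 3_E]
Final order: [1_A, 1_D, 3_C, 3_B, 3_E]
Equal keys:
  value 1: originally 1_A, 1_D; after sorting 1_A, 1_D -> order preserved
  value 3: originally 3_B, 3_C, 3_E; after sorting 3_C, 3_B, 3_E -> order changed
Equal keys were reordered, so Quick Sort is not stable: partition swaps elements across long distances and can reorder equal keys. (One such input is enough; an unstable sort may happen to preserve order on other inputs, but it gives no guarantee.)
Answer: Not stable


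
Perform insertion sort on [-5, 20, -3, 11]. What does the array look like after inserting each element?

First element -5 is already 'sorted'
Insert 20: shifted 0 elements -> [-5, 20, -3, 11]
Insert -3: shifted 1 elements -> [-5, -3, 20, 11]
Insert 11: shifted 1 elements -> [-5, -3, 11, 20]


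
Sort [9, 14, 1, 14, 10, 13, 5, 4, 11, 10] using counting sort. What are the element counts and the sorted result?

Count array: [0, 1, 0, 0, 1, 1, 0, 0, 0, 1, 2, 1, 0, 1, 2]
(count[i] = number of elements equal to i)
Cumulative count: [0, 1, 1, 1, 2, 3, 3, 3, 3, 4, 6, 7, 7, 8, 10]
Sorted: [1, 4, 5, 9, 10, 10, 11, 13, 14, 14]


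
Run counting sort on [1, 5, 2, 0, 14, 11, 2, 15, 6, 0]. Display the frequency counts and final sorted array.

Count array: [2, 1, 2, 0, 0, 1, 1, 0, 0, 0, 0, 1, 0, 0, 1, 1]
(count[i] = number of elements equal to i)
Cumulative count: [2, 3, 5, 5, 5, 6, 7, 7, 7, 7, 7, 8, 8, 8, 9, 10]
Sorted: [0, 0, 1, 2, 2, 5, 6, 11, 14, 15]
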